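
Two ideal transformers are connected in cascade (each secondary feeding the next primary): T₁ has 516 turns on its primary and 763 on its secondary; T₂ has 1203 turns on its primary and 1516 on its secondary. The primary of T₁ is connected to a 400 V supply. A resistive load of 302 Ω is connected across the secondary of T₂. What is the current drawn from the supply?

After T₁: V = 400.00 × 763/516 = 591.47 V.
After T₂: V = 591.47 × 1516/1203 = 745.36 V.
I_load = 745.36/302 = 2.4681 A, so P_out = 745.36 × 2.4681 = 1839.6 W.
All ideal ⇒ P_in = P_out, so I_supply = 1839.6/400 = 4.60 A.

I_supply ≈ 4.60 A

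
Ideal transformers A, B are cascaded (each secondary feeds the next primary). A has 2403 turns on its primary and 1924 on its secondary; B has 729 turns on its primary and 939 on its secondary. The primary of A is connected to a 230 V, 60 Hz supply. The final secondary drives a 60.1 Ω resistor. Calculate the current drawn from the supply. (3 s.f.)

Secondary of A: V = 230.00 × 1924/2403 = 184.15 V.
Secondary of B: V = 184.15 × 939/729 = 237.20 V.
I_load = 237.20/60.1 = 3.9468 A, so P_out = 237.20 × 3.9468 = 936.18 W.
All ideal ⇒ P_in = P_out, so I_supply = 936.18/230 = 4.07 A.

I_supply ≈ 4.07 A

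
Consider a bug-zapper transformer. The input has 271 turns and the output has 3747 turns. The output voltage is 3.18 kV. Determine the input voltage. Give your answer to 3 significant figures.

V_in/V_out = N_in/N_out, so V_in = 3180 × 271/3747 = 230 V.

V_in ≈ 230 V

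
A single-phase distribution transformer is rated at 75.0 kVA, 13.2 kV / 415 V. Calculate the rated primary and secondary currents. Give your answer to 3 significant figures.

I_p = S/V_p = 75000/13200 = 5.68 A.
I_s = S/V_s = 75000/415 = 181 A.

I_p ≈ 5.68 A, I_s ≈ 181 A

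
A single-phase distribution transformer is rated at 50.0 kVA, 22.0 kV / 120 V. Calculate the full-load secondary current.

I_s ≈ 417 A

I_s = S/V_s = 50000/120 = 417 A.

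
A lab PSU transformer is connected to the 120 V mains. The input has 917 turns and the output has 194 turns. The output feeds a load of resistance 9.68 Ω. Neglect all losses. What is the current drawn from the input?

V_out = V_in × N_out/N_in = 120 × 194/917 = 25.387 V.
I_out = V_out/R = 25.387/9.68 = 2.6226 A.
For an ideal transformer I_in N_in = I_out N_out, so I_in = 2.6226 × 194/917 = 0.555 A.

I_in ≈ 0.555 A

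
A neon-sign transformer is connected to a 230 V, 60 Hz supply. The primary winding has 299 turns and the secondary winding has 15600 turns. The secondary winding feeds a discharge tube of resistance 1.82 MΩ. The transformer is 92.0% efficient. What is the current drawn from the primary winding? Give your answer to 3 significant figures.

V_s = 230 × 15600/299 = 12000 V.
I_s = V_s/R = 12000/(1.82×10^6) = 0.0065934 A.
P_out = V_s I_s = 12000 × 0.0065934 = 79.121 W.
P_in = P_out/η = 79.121/0.920 = 86.001 W.
I_p = P_in/V_p = 86.001/230 = 0.374 A.

I_p ≈ 0.374 A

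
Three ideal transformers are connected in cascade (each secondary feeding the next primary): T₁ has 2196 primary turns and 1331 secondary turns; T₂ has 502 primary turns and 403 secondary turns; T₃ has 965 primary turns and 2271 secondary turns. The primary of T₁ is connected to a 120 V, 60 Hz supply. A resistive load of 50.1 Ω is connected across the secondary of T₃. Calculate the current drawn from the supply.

I_supply ≈ 3.14 A

After T₁: V = 120.00 × 1331/2196 = 72.732 V.
After T₂: V = 72.732 × 403/502 = 58.389 V.
After T₃: V = 58.389 × 2271/965 = 137.41 V.
I_load = 137.41/50.1 = 2.7427 A, so P_out = 137.41 × 2.7427 = 376.88 W.
All ideal ⇒ P_in = P_out, so I_supply = 376.88/120 = 3.14 A.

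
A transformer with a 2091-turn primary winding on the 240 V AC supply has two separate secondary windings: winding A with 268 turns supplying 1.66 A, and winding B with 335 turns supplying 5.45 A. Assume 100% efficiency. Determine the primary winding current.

I_p ≈ 1.09 A

V_A = 240 × 268/2091 = 30.760 V; V_B = 240 × 335/2091 = 38.451 V.
P_out = V_A I_A + V_B I_B = 30.760×1.66 + 38.451×5.45 = 51.062 + 209.56 = 260.62 W.
Ideal ⇒ P_in = P_out, so I_p = P_out/V_p = 260.62/240 = 1.09 A.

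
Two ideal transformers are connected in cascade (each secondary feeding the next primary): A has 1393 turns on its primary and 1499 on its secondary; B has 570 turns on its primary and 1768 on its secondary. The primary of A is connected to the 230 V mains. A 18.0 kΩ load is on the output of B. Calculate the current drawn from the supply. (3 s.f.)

After A: V = 230.00 × 1499/1393 = 247.50 V.
After B: V = 247.50 × 1768/570 = 767.69 V.
I_load = 767.69/18000 = 0.042649 A, so P_out = 767.69 × 0.042649 = 32.742 W.
All ideal ⇒ P_in = P_out, so I_supply = 32.742/230 = 0.142 A.

I_supply ≈ 0.142 A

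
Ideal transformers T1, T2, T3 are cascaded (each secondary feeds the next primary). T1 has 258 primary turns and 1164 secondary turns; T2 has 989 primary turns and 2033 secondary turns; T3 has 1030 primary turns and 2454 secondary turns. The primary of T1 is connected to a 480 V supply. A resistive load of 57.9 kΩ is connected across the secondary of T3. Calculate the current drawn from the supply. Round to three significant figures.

After T1: V = 480.00 × 1164/258 = 2165.6 V.
After T2: V = 2165.6 × 2033/989 = 4451.6 V.
After T3: V = 4451.6 × 2454/1030 = 10606 V.
I_load = 10606/57900 = 0.18318 A, so P_out = 10606 × 0.18318 = 1942.8 W.
All ideal ⇒ P_in = P_out, so I_supply = 1942.8/480 = 4.05 A.

I_supply ≈ 4.05 A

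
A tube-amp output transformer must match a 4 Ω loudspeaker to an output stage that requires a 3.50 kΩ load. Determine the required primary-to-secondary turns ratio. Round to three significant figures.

N_p/N_s ≈ 29.6

Z_p/Z_s = (N_p/N_s)², so N_p/N_s = √(3500/4) = √875 = 29.6.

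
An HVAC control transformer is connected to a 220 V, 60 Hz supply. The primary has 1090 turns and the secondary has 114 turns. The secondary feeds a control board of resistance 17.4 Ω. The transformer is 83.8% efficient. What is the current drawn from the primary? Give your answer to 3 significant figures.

I_p ≈ 0.165 A

V_s = 220 × 114/1090 = 23.009 V.
I_s = V_s/R = 23.009/17.4 = 1.3224 A.
P_out = V_s I_s = 23.009 × 1.3224 = 30.427 W.
P_in = P_out/η = 30.427/0.838 = 36.309 W.
I_p = P_in/V_p = 36.309/220 = 0.165 A.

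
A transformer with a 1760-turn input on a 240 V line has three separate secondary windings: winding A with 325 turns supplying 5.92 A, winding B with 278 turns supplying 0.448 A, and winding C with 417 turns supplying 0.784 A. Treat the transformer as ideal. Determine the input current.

I_in ≈ 1.35 A

V_A = 240 × 325/1760 = 44.318 V; V_B = 240 × 278/1760 = 37.909 V; V_C = 240 × 417/1760 = 56.864 V.
P_out = V_A I_A + V_B I_B + V_C I_C = 44.318×5.92 + 37.909×0.448 + 56.864×0.784 = 262.36 + 16.983 + 44.581 = 323.93 W.
Ideal ⇒ P_in = P_out, so I_in = P_out/V_in = 323.93/240 = 1.35 A.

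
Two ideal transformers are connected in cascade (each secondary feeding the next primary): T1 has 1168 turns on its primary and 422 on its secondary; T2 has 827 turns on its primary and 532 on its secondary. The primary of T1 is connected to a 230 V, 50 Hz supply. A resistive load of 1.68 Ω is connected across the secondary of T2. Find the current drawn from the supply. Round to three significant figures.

After T1: V = 230.00 × 422/1168 = 83.099 V.
After T2: V = 83.099 × 532/827 = 53.457 V.
I_load = 53.457/1.68 = 31.820 A, so P_out = 53.457 × 31.820 = 1701.0 W.
All ideal ⇒ P_in = P_out, so I_supply = 1701.0/230 = 7.40 A.

I_supply ≈ 7.40 A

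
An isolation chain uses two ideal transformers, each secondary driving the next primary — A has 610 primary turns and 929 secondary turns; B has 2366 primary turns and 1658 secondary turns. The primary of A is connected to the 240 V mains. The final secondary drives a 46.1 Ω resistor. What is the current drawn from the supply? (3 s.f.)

After A: V = 240.00 × 929/610 = 365.51 V.
After B: V = 365.51 × 1658/2366 = 256.13 V.
I_load = 256.13/46.1 = 5.5560 A, so P_out = 256.13 × 5.5560 = 1423.1 W.
All ideal ⇒ P_in = P_out, so I_supply = 1423.1/240 = 5.93 A.

I_supply ≈ 5.93 A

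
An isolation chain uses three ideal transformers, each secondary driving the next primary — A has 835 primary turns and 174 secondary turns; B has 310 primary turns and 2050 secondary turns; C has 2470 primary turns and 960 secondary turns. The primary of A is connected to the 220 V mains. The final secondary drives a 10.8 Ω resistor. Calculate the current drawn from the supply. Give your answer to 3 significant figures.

I_supply ≈ 5.84 A

After A: V = 220.00 × 174/835 = 45.844 V.
After B: V = 45.844 × 2050/310 = 303.16 V.
After C: V = 303.16 × 960/2470 = 117.83 V.
I_load = 117.83/10.8 = 10.910 A, so P_out = 117.83 × 10.910 = 1285.5 W.
All ideal ⇒ P_in = P_out, so I_supply = 1285.5/220 = 5.84 A.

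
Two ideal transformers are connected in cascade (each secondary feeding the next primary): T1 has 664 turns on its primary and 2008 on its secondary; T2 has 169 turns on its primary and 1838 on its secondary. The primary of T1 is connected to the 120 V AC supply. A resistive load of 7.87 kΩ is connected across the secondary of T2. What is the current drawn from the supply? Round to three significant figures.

I_supply ≈ 16.5 A

After T1: V = 120.00 × 2008/664 = 362.89 V.
After T2: V = 362.89 × 1838/169 = 3946.7 V.
I_load = 3946.7/7870 = 0.50149 A, so P_out = 3946.7 × 0.50149 = 1979.2 W.
All ideal ⇒ P_in = P_out, so I_supply = 1979.2/120 = 16.5 A.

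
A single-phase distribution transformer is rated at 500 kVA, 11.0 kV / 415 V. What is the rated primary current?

I_p ≈ 45.5 A

I_p = S/V_p = 500000/11000 = 45.5 A.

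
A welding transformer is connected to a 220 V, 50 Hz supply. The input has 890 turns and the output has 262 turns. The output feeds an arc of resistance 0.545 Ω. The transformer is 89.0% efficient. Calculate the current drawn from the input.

V_out = 220 × 262/890 = 64.764 V.
I_out = V_out/R = 64.764/0.545 = 118.83 A.
P_out = V_out I_out = 64.764 × 118.83 = 7696.1 W.
P_in = P_out/η = 7696.1/0.890 = 8647.3 W.
I_in = P_in/V_in = 8647.3/220 = 39.3 A.

I_in ≈ 39.3 A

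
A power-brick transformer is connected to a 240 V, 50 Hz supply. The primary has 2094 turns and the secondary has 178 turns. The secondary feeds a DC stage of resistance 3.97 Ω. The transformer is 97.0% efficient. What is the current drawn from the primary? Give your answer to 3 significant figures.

I_p ≈ 0.450 A

V_s = 240 × 178/2094 = 20.401 V.
I_s = V_s/R = 20.401/3.97 = 5.1388 A.
P_out = V_s I_s = 20.401 × 5.1388 = 104.84 W.
P_in = P_out/η = 104.84/0.970 = 108.08 W.
I_p = P_in/V_p = 108.08/240 = 0.450 A.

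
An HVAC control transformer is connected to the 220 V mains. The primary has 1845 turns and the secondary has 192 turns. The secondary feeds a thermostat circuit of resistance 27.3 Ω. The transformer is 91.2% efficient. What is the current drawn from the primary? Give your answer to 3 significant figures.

I_p ≈ 0.0957 A

V_s = 220 × 192/1845 = 22.894 V.
I_s = V_s/R = 22.894/27.3 = 0.83862 A.
P_out = V_s I_s = 22.894 × 0.83862 = 19.200 W.
P_in = P_out/η = 19.200/0.912 = 21.052 W.
I_p = P_in/V_p = 21.052/220 = 0.0957 A.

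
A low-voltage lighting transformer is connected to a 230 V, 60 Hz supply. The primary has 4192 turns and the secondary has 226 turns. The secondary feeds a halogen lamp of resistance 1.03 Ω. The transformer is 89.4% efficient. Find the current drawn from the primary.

I_p ≈ 0.726 A

V_s = 230 × 226/4192 = 12.400 V.
I_s = V_s/R = 12.400/1.03 = 12.039 A.
P_out = V_s I_s = 12.400 × 12.039 = 149.28 W.
P_in = P_out/η = 149.28/0.894 = 166.98 W.
I_p = P_in/V_p = 166.98/230 = 0.726 A.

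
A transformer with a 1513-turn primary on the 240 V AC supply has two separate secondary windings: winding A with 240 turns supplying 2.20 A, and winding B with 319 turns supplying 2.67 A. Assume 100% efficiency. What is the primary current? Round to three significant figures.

I_p ≈ 0.912 A

V_A = 240 × 240/1513 = 38.070 V; V_B = 240 × 319/1513 = 50.601 V.
P_out = V_A I_A + V_B I_B = 38.070×2.20 + 50.601×2.67 = 83.754 + 135.11 = 218.86 W.
Ideal ⇒ P_in = P_out, so I_p = P_out/V_p = 218.86/240 = 0.912 A.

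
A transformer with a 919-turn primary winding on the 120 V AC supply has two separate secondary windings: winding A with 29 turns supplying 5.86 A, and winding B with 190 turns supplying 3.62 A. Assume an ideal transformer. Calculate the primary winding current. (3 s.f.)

V_A = 120 × 29/919 = 3.7867 V; V_B = 120 × 190/919 = 24.810 V.
P_out = V_A I_A + V_B I_B = 3.7867×5.86 + 24.810×3.62 = 22.190 + 89.811 = 112.00 W.
Ideal ⇒ P_in = P_out, so I_p = P_out/V_p = 112.00/120 = 0.933 A.

I_p ≈ 0.933 A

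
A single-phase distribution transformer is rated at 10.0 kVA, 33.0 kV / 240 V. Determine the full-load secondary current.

I_s = S/V_s = 10000/240 = 41.7 A.

I_s ≈ 41.7 A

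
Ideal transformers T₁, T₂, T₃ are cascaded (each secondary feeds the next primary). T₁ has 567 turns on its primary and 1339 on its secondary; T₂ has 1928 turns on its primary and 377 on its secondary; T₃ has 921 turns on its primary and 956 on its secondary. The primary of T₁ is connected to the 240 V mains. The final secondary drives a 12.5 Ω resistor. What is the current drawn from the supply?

Secondary of T₁: V = 240.00 × 1339/567 = 566.77 V.
Secondary of T₂: V = 566.77 × 377/1928 = 110.83 V.
Secondary of T₃: V = 110.83 × 956/921 = 115.04 V.
I_load = 115.04/12.5 = 9.2030 A, so P_out = 115.04 × 9.2030 = 1058.7 W.
All ideal ⇒ P_in = P_out, so I_supply = 1058.7/240 = 4.41 A.

I_supply ≈ 4.41 A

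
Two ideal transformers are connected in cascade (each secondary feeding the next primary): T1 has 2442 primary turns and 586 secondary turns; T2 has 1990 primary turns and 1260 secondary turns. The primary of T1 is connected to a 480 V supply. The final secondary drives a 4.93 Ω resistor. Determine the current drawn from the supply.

I_supply ≈ 2.25 A

Secondary of T1: V = 480.00 × 586/2442 = 115.18 V.
Secondary of T2: V = 115.18 × 1260/1990 = 72.931 V.
I_load = 72.931/4.93 = 14.793 A, so P_out = 72.931 × 14.793 = 1078.9 W.
All ideal ⇒ P_in = P_out, so I_supply = 1078.9/480 = 2.25 A.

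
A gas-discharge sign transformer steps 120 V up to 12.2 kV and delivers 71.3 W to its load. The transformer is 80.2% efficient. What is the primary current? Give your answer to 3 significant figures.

I_p ≈ 0.741 A

P_in = P_out/η = 71.3/0.802 = 88.903 W.
I_p = P_in/V_p = 88.903/120 = 0.741 A.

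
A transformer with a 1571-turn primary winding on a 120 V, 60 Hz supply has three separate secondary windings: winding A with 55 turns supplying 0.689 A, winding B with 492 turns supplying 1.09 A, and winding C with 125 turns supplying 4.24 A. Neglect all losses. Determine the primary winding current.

V_A = 120 × 55/1571 = 4.2011 V; V_B = 120 × 492/1571 = 37.581 V; V_C = 120 × 125/1571 = 9.5481 V.
P_out = V_A I_A + V_B I_B + V_C I_C = 4.2011×0.689 + 37.581×1.09 + 9.5481×4.24 = 2.8946 + 40.963 + 40.484 = 84.342 W.
Ideal ⇒ P_in = P_out, so I_p = P_out/V_p = 84.342/120 = 0.703 A.

I_p ≈ 0.703 A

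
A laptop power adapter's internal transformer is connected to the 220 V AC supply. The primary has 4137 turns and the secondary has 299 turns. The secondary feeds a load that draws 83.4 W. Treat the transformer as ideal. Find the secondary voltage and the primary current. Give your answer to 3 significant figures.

V_s = V_p × N_s/N_p = 220 × 299/4137 = 15.900 V.
I_s = P/V_s = 83.4/15.900 = 5.2451 A.
I_p = I_s × N_s/N_p = 5.2451 × 299/4137 = 0.379 A.

V_s ≈ 15.9 V, I_p ≈ 0.379 A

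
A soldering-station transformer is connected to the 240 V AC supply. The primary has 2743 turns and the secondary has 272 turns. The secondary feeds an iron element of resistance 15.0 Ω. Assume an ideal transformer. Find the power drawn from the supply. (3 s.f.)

V_s = V_p × N_s/N_p = 240 × 272/2743 = 23.799 V.
I_s = V_s/R = 23.799/15.0 = 1.5866 A.
I_p = I_s × N_s/N_p = 1.5866 × 272/2743 = 0.15733 A.
P = V_p I_p = 240 × 0.15733 = 37.8 W.

P ≈ 37.8 W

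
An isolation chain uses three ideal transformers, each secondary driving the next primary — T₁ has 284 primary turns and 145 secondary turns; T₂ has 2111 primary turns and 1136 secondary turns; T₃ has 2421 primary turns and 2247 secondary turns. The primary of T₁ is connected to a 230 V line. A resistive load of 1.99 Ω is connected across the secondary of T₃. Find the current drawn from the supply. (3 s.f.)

Secondary of T₁: V = 230.00 × 145/284 = 117.43 V.
Secondary of T₂: V = 117.43 × 1136/2111 = 63.193 V.
Secondary of T₃: V = 63.193 × 2247/2421 = 58.651 V.
I_load = 58.651/1.99 = 29.473 A, so P_out = 58.651 × 29.473 = 1728.6 W.
All ideal ⇒ P_in = P_out, so I_supply = 1728.6/230 = 7.52 A.

I_supply ≈ 7.52 A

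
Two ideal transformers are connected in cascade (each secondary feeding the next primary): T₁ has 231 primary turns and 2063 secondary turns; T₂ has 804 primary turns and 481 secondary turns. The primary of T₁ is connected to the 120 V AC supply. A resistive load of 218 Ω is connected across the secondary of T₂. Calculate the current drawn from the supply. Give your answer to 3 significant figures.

I_supply ≈ 15.7 A

After T₁: V = 120.00 × 2063/231 = 1071.7 V.
After T₂: V = 1071.7 × 481/804 = 641.15 V.
I_load = 641.15/218 = 2.9410 A, so P_out = 641.15 × 2.9410 = 1885.6 W.
All ideal ⇒ P_in = P_out, so I_supply = 1885.6/120 = 15.7 A.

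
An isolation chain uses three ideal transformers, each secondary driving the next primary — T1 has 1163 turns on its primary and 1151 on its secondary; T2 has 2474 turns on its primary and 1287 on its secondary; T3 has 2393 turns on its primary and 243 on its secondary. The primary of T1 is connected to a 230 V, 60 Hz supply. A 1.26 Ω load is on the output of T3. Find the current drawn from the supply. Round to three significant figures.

I_supply ≈ 0.499 A

Secondary of T1: V = 230.00 × 1151/1163 = 227.63 V.
Secondary of T2: V = 227.63 × 1287/2474 = 118.41 V.
Secondary of T3: V = 118.41 × 243/2393 = 12.024 V.
I_load = 12.024/1.26 = 9.5432 A, so P_out = 12.024 × 9.5432 = 114.75 W.
All ideal ⇒ P_in = P_out, so I_supply = 114.75/230 = 0.499 A.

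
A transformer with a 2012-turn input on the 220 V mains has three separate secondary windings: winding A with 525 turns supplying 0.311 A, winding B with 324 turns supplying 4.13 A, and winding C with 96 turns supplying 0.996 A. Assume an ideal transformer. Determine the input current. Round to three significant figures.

V_A = 220 × 525/2012 = 57.406 V; V_B = 220 × 324/2012 = 35.427 V; V_C = 220 × 96/2012 = 10.497 V.
P_out = V_A I_A + V_B I_B + V_C I_C = 57.406×0.311 + 35.427×4.13 + 10.497×0.996 = 17.853 + 146.32 + 10.455 = 174.62 W.
Ideal ⇒ P_in = P_out, so I_in = P_out/V_in = 174.62/220 = 0.794 A.

I_in ≈ 0.794 A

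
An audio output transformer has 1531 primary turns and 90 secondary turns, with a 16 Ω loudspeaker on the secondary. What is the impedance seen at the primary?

Z_p = (N_p/N_s)² × Z_s = (1531/90)² × 16 = 4630 Ω.

Z_p ≈ 4630 Ω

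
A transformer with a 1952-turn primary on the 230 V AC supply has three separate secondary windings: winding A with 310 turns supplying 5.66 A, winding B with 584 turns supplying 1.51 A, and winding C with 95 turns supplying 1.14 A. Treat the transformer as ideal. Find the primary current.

V_A = 230 × 310/1952 = 36.527 V; V_B = 230 × 584/1952 = 68.811 V; V_C = 230 × 95/1952 = 11.194 V.
P_out = V_A I_A + V_B I_B + V_C I_C = 36.527×5.66 + 68.811×1.51 + 11.194×1.14 = 206.74 + 103.91 + 12.761 = 323.41 W.
Ideal ⇒ P_in = P_out, so I_p = P_out/V_p = 323.41/230 = 1.41 A.

I_p ≈ 1.41 A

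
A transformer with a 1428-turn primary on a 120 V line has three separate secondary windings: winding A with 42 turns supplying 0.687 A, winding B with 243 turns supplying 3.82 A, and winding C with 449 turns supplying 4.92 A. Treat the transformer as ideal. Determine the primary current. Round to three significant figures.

V_A = 120 × 42/1428 = 3.5294 V; V_B = 120 × 243/1428 = 20.420 V; V_C = 120 × 449/1428 = 37.731 V.
P_out = V_A I_A + V_B I_B + V_C I_C = 3.5294×0.687 + 20.420×3.82 + 37.731×4.92 = 2.4247 + 78.005 + 185.64 = 266.07 W.
Ideal ⇒ P_in = P_out, so I_p = P_out/V_p = 266.07/120 = 2.22 A.

I_p ≈ 2.22 A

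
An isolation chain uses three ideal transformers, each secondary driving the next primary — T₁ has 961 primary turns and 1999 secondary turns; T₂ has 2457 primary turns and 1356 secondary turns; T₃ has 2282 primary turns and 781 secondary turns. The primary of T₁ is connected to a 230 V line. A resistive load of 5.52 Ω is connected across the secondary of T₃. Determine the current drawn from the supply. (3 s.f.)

I_supply ≈ 6.43 A

After T₁: V = 230.00 × 1999/961 = 478.43 V.
After T₂: V = 478.43 × 1356/2457 = 264.04 V.
After T₃: V = 264.04 × 781/2282 = 90.366 V.
I_load = 90.366/5.52 = 16.371 A, so P_out = 90.366 × 16.371 = 1479.4 W.
All ideal ⇒ P_in = P_out, so I_supply = 1479.4/230 = 6.43 A.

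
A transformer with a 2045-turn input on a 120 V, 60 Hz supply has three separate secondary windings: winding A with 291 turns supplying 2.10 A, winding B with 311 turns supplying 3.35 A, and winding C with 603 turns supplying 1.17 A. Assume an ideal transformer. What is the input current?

I_in ≈ 1.15 A

V_A = 120 × 291/2045 = 17.076 V; V_B = 120 × 311/2045 = 18.249 V; V_C = 120 × 603/2045 = 35.384 V.
P_out = V_A I_A + V_B I_B + V_C I_C = 17.076×2.10 + 18.249×3.35 + 35.384×1.17 = 35.859 + 61.135 + 41.399 = 138.39 W.
Ideal ⇒ P_in = P_out, so I_in = P_out/V_in = 138.39/120 = 1.15 A.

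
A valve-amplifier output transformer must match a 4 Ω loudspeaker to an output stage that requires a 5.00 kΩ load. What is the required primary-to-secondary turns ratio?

Z_p/Z_s = (N_p/N_s)², so N_p/N_s = √(5000/4) = √1250 = 35.4.

N_p/N_s ≈ 35.4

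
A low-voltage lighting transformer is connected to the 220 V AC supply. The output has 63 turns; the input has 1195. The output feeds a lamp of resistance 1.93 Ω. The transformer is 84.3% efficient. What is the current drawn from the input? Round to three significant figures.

V_out = 220 × 63/1195 = 11.598 V.
I_out = V_out/R = 11.598/1.93 = 6.0095 A.
P_out = V_out I_out = 11.598 × 6.0095 = 69.700 W.
P_in = P_out/η = 69.700/0.843 = 82.681 W.
I_in = P_in/V_in = 82.681/220 = 0.376 A.

I_in ≈ 0.376 A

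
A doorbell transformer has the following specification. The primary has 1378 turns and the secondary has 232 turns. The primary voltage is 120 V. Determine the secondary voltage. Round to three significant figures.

V_s ≈ 20.2 V

V_s/V_p = N_s/N_p, so V_s = 120 × 232/1378 = 20.2 V.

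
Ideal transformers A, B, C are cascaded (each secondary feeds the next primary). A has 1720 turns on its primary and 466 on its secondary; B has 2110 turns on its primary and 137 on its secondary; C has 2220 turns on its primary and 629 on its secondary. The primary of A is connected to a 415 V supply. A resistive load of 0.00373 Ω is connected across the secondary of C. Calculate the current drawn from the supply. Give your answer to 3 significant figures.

I_supply ≈ 2.76 A

After A: V = 415.00 × 466/1720 = 112.44 V.
After B: V = 112.44 × 137/2110 = 7.3003 V.
After C: V = 7.3003 × 629/2220 = 2.0684 V.
I_load = 2.0684/0.00373 = 554.54 A, so P_out = 2.0684 × 554.54 = 1147.0 W.
All ideal ⇒ P_in = P_out, so I_supply = 1147.0/415 = 2.76 A.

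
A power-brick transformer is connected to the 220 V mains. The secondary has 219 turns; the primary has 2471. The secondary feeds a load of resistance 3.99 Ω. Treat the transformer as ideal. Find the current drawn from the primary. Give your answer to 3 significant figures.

I_p ≈ 0.433 A

V_s = V_p × N_s/N_p = 220 × 219/2471 = 19.498 V.
I_s = V_s/R = 19.498/3.99 = 4.8868 A.
For an ideal transformer I_p N_p = I_s N_s, so I_p = 4.8868 × 219/2471 = 0.433 A.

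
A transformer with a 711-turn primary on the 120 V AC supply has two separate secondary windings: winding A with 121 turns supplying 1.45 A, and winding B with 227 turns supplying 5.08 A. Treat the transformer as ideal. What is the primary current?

V_A = 120 × 121/711 = 20.422 V; V_B = 120 × 227/711 = 38.312 V.
P_out = V_A I_A + V_B I_B = 20.422×1.45 + 38.312×5.08 = 29.612 + 194.63 = 224.24 W.
Ideal ⇒ P_in = P_out, so I_p = P_out/V_p = 224.24/120 = 1.87 A.

I_p ≈ 1.87 A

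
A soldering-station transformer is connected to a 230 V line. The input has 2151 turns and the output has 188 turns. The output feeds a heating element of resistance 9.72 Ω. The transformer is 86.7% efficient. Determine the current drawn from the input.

I_in ≈ 0.208 A

V_out = 230 × 188/2151 = 20.102 V.
I_out = V_out/R = 20.102/9.72 = 2.0681 A.
P_out = V_out I_out = 20.102 × 2.0681 = 41.574 W.
P_in = P_out/η = 41.574/0.867 = 47.952 W.
I_in = P_in/V_in = 47.952/230 = 0.208 A.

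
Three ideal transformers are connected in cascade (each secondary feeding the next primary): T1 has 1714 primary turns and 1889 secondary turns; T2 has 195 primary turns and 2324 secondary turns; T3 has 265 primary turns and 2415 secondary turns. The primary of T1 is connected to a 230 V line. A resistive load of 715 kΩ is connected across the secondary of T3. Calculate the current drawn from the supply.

I_supply ≈ 4.61 A

After T1: V = 230.00 × 1889/1714 = 253.48 V.
After T2: V = 253.48 × 2324/195 = 3021.0 V.
After T3: V = 3021.0 × 2415/265 = 27531 V.
I_load = 27531/715000 = 0.038505 A, so P_out = 27531 × 0.038505 = 1060.1 W.
All ideal ⇒ P_in = P_out, so I_supply = 1060.1/230 = 4.61 A.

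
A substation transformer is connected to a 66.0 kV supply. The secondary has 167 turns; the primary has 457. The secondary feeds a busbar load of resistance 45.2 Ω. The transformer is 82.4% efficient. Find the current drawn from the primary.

V_s = 66000 × 167/457 = 24118 V.
I_s = V_s/R = 24118/45.2 = 533.59 A.
P_out = V_s I_s = 24118 × 533.59 = 1.2869×10^7 W.
P_in = P_out/η = 1.2869×10^7/0.824 = 1.5618×10^7 W.
I_p = P_in/V_p = 1.5618×10^7/66000 = 237 A.

I_p ≈ 237 A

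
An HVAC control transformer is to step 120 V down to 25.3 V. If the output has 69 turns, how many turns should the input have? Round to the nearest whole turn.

N_in = 327 turns

N_in/N_out = V_in/V_out, so N_in = 69 × 120/25.3 = 327.3 ≈ 327 turns.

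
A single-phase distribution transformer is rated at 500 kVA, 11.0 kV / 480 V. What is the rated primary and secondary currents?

I_p = S/V_p = 500000/11000 = 45.5 A.
I_s = S/V_s = 500000/480 = 1040 A.

I_p ≈ 45.5 A, I_s ≈ 1040 A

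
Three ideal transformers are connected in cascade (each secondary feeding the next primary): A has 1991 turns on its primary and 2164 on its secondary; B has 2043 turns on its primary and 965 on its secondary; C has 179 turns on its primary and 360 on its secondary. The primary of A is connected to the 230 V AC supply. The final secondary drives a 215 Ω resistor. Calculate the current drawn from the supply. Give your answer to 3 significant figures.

After A: V = 230.00 × 2164/1991 = 249.98 V.
After B: V = 249.98 × 965/2043 = 118.08 V.
After C: V = 118.08 × 360/179 = 237.48 V.
I_load = 237.48/215 = 1.1045 A, so P_out = 237.48 × 1.1045 = 262.30 W.
All ideal ⇒ P_in = P_out, so I_supply = 262.30/230 = 1.14 A.

I_supply ≈ 1.14 A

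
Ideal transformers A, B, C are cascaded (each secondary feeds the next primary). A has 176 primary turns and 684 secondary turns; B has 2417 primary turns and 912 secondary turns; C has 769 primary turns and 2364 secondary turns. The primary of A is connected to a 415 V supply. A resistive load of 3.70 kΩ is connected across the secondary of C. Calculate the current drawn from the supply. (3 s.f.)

After A: V = 415.00 × 684/176 = 1612.8 V.
After B: V = 1612.8 × 912/2417 = 608.57 V.
After C: V = 608.57 × 2364/769 = 1870.8 V.
I_load = 1870.8/3700 = 0.50563 A, so P_out = 1870.8 × 0.50563 = 945.93 W.
All ideal ⇒ P_in = P_out, so I_supply = 945.93/415 = 2.28 A.

I_supply ≈ 2.28 A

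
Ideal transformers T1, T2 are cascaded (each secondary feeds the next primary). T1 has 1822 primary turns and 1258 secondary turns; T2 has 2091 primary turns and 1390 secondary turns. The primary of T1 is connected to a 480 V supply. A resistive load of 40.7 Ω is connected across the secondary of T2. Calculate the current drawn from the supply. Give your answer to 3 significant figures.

I_supply ≈ 2.48 A

Secondary of T1: V = 480.00 × 1258/1822 = 331.42 V.
Secondary of T2: V = 331.42 × 1390/2091 = 220.31 V.
I_load = 220.31/40.7 = 5.4130 A, so P_out = 220.31 × 5.4130 = 1192.5 W.
All ideal ⇒ P_in = P_out, so I_supply = 1192.5/480 = 2.48 A.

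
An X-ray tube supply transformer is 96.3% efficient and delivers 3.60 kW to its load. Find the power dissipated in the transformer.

P_in = P_out/η = 3600/0.963 = 3738.32 W.
P_loss = P_in − P_out = 3738.32 − 3600 = 138 W.

P_loss ≈ 138 W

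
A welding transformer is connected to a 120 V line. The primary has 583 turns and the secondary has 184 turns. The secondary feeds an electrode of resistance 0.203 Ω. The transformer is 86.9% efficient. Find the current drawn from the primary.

I_p ≈ 67.8 A

V_s = 120 × 184/583 = 37.873 V.
I_s = V_s/R = 37.873/0.203 = 186.57 A.
P_out = V_s I_s = 37.873 × 186.57 = 7065.9 W.
P_in = P_out/η = 7065.9/0.869 = 8131.0 W.
I_p = P_in/V_p = 8131.0/120 = 67.8 A.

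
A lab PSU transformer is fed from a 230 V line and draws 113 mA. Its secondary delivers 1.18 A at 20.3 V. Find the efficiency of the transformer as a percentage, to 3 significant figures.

P_in = 230 × 0.113 = 25.9900 W.
P_out = 20.3 × 1.18 = 23.9540 W.
η = P_out/P_in = 23.9540/25.9900 = 0.922.

η ≈ 92.2%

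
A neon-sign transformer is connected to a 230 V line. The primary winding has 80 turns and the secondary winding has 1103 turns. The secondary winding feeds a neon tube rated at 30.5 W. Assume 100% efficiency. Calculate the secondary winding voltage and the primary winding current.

V_s = V_p × N_s/N_p = 230 × 1103/80 = 3171.1 V.
I_s = P/V_s = 30.5/3171.1 = 0.0096180 A.
I_p = I_s × N_s/N_p = 0.0096180 × 1103/80 = 0.133 A.

V_s ≈ 3170 V, I_p ≈ 0.133 A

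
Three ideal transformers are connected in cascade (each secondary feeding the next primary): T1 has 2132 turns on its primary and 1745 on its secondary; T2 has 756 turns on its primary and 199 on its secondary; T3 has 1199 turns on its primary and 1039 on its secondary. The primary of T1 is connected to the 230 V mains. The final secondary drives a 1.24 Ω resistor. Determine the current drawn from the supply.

Secondary of T1: V = 230.00 × 1745/2132 = 188.25 V.
Secondary of T2: V = 188.25 × 199/756 = 49.553 V.
Secondary of T3: V = 49.553 × 1039/1199 = 42.940 V.
I_load = 42.940/1.24 = 34.629 A, so P_out = 42.940 × 34.629 = 1487.0 W.
All ideal ⇒ P_in = P_out, so I_supply = 1487.0/230 = 6.47 A.

I_supply ≈ 6.47 A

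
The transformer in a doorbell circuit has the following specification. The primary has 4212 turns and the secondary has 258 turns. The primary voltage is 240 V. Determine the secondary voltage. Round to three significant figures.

V_s ≈ 14.7 V

V_s/V_p = N_s/N_p, so V_s = 240 × 258/4212 = 14.7 V.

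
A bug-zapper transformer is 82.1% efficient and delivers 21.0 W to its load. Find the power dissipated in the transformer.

P_in = P_out/η = 21.0/0.821 = 25.5786 W.
P_loss = P_in − P_out = 25.5786 − 21.0 = 4.58 W.

P_loss ≈ 4.58 W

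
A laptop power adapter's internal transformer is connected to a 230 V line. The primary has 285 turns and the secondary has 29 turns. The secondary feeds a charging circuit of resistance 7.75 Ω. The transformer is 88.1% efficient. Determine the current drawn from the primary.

V_s = 230 × 29/285 = 23.404 V.
I_s = V_s/R = 23.404/7.75 = 3.0198 A.
P_out = V_s I_s = 23.404 × 3.0198 = 70.674 W.
P_in = P_out/η = 70.674/0.881 = 80.220 W.
I_p = P_in/V_p = 80.220/230 = 0.349 A.

I_p ≈ 0.349 A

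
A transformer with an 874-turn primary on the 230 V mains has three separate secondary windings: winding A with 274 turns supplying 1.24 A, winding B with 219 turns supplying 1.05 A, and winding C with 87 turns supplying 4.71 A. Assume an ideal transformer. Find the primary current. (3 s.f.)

V_A = 230 × 274/874 = 72.105 V; V_B = 230 × 219/874 = 57.632 V; V_C = 230 × 87/874 = 22.895 V.
P_out = V_A I_A + V_B I_B + V_C I_C = 72.105×1.24 + 57.632×1.05 + 22.895×4.71 = 89.411 + 60.513 + 107.83 = 257.76 W.
Ideal ⇒ P_in = P_out, so I_p = P_out/V_p = 257.76/230 = 1.12 A.

I_p ≈ 1.12 A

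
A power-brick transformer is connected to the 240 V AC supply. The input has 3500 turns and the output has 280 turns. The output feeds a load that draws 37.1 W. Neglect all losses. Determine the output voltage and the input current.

V_out = V_in × N_out/N_in = 240 × 280/3500 = 19.200 V.
I_out = P/V_out = 37.1/19.200 = 1.9323 A.
I_in = I_out × N_out/N_in = 1.9323 × 280/3500 = 0.155 A.

V_out ≈ 19.2 V, I_in ≈ 0.155 A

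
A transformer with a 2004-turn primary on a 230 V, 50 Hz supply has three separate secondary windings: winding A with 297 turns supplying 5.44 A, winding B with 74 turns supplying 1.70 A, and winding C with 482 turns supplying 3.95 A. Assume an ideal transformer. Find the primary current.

I_p ≈ 1.82 A

V_A = 230 × 297/2004 = 34.087 V; V_B = 230 × 74/2004 = 8.4930 V; V_C = 230 × 482/2004 = 55.319 V.
P_out = V_A I_A + V_B I_B + V_C I_C = 34.087×5.44 + 8.4930×1.70 + 55.319×3.95 = 185.43 + 14.438 + 218.51 = 418.38 W.
Ideal ⇒ P_in = P_out, so I_p = P_out/V_p = 418.38/230 = 1.82 A.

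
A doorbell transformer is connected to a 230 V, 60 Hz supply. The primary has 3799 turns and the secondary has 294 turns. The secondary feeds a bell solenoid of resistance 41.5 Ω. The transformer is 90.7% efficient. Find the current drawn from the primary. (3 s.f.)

V_s = 230 × 294/3799 = 17.799 V.
I_s = V_s/R = 17.799/41.5 = 0.42890 A.
P_out = V_s I_s = 17.799 × 0.42890 = 7.6342 W.
P_in = P_out/η = 7.6342/0.907 = 8.4170 W.
I_p = P_in/V_p = 8.4170/230 = 0.0366 A.

I_p ≈ 0.0366 A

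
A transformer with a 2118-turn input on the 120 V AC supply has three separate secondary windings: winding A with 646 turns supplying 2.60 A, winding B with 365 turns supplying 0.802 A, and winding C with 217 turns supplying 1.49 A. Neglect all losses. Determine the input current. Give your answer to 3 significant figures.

I_in ≈ 1.08 A

V_A = 120 × 646/2118 = 36.601 V; V_B = 120 × 365/2118 = 20.680 V; V_C = 120 × 217/2118 = 12.295 V.
P_out = V_A I_A + V_B I_B + V_C I_C = 36.601×2.60 + 20.680×0.802 + 12.295×1.49 = 95.161 + 16.585 + 18.319 = 130.07 W.
Ideal ⇒ P_in = P_out, so I_in = P_out/V_in = 130.07/120 = 1.08 A.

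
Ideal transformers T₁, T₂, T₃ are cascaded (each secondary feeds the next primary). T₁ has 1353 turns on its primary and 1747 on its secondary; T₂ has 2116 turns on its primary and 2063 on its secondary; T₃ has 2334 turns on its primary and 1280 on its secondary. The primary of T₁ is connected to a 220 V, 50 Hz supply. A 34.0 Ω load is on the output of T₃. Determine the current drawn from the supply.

Secondary of T₁: V = 220.00 × 1747/1353 = 284.07 V.
Secondary of T₂: V = 284.07 × 2063/2116 = 276.95 V.
Secondary of T₃: V = 276.95 × 1280/2334 = 151.88 V.
I_load = 151.88/34.0 = 4.4672 A, so P_out = 151.88 × 4.4672 = 678.49 W.
All ideal ⇒ P_in = P_out, so I_supply = 678.49/220 = 3.08 A.

I_supply ≈ 3.08 A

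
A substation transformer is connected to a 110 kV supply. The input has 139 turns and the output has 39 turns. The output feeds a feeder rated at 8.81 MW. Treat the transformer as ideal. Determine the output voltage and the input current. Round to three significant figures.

V_out ≈ 30900 V, I_in ≈ 80.1 A

V_out = V_in × N_out/N_in = 110000 × 39/139 = 30863 V.
I_out = P/V_out = 8.81×10^6/30863 = 285.45 A.
I_in = I_out × N_out/N_in = 285.45 × 39/139 = 80.1 A.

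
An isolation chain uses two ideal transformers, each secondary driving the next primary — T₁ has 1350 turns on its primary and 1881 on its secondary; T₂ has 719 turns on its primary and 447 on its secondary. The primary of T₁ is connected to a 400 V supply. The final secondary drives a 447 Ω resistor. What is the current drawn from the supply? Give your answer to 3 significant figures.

Secondary of T₁: V = 400.00 × 1881/1350 = 557.33 V.
Secondary of T₂: V = 557.33 × 447/719 = 346.49 V.
I_load = 346.49/447 = 0.77515 A, so P_out = 346.49 × 0.77515 = 268.58 W.
All ideal ⇒ P_in = P_out, so I_supply = 268.58/400 = 0.671 A.

I_supply ≈ 0.671 A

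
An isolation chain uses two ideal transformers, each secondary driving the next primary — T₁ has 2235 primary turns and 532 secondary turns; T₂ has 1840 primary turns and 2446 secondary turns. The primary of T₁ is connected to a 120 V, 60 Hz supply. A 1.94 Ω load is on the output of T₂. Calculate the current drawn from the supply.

Secondary of T₁: V = 120.00 × 532/2235 = 28.564 V.
Secondary of T₂: V = 28.564 × 2446/1840 = 37.971 V.
I_load = 37.971/1.94 = 19.573 A, so P_out = 37.971 × 19.573 = 743.20 W.
All ideal ⇒ P_in = P_out, so I_supply = 743.20/120 = 6.19 A.

I_supply ≈ 6.19 A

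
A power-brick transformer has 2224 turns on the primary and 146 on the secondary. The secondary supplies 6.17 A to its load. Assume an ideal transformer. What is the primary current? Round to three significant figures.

For an ideal transformer I_p/I_s = N_s/N_p, so I_p = 6.17 × 146/2224 = 0.405 A.

I_p ≈ 0.405 A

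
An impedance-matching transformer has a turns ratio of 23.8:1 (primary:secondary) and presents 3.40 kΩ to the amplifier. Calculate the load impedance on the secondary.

Z_s = Z_p/(N_p/N_s)² = 3400/23.8² = 6.00 Ω.

Z_s ≈ 6.00 Ω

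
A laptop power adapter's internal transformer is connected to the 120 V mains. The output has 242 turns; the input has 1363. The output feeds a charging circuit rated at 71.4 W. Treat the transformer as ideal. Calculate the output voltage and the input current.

V_out ≈ 21.3 V, I_in ≈ 0.595 A

V_out = V_in × N_out/N_in = 120 × 242/1363 = 21.306 V.
I_out = P/V_out = 71.4/21.306 = 3.3512 A.
I_in = I_out × N_out/N_in = 3.3512 × 242/1363 = 0.595 A.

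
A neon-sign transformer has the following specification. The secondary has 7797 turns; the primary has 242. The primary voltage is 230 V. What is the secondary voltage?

V_s/V_p = N_s/N_p, so V_s = 230 × 7797/242 = 7410 V.

V_s ≈ 7410 V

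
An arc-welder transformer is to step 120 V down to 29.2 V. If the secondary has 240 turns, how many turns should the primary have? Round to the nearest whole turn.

N_p = 986 turns

N_p/N_s = V_p/V_s, so N_p = 240 × 120/29.2 = 986.3 ≈ 986 turns.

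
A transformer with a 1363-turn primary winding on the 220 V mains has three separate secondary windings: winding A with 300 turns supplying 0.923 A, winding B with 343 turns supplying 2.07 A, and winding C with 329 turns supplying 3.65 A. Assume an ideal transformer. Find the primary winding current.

V_A = 220 × 300/1363 = 48.423 V; V_B = 220 × 343/1363 = 55.363 V; V_C = 220 × 329/1363 = 53.103 V.
P_out = V_A I_A + V_B I_B + V_C I_C = 48.423×0.923 + 55.363×2.07 + 53.103×3.65 = 44.694 + 114.60 + 193.83 = 353.12 W.
Ideal ⇒ P_in = P_out, so I_p = P_out/V_p = 353.12/220 = 1.61 A.

I_p ≈ 1.61 A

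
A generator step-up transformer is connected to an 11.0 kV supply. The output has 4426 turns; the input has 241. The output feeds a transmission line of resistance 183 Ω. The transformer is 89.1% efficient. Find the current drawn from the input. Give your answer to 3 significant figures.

I_in ≈ 22800 A

V_out = 11000 × 4426/241 = 202020 V.
I_out = V_out/R = 202020/183 = 1103.9 A.
P_out = V_out I_out = 202020 × 1103.9 = 2.2301×10^8 W.
P_in = P_out/η = 2.2301×10^8/0.891 = 2.5029×10^8 W.
I_in = P_in/V_in = 2.5029×10^8/11000 = 22800 A.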